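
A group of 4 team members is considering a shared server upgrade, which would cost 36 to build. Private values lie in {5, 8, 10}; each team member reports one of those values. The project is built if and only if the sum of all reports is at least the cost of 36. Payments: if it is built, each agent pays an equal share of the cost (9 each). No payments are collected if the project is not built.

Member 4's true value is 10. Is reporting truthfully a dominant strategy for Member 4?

Check each profile of the others' reports and compare truth against every alternative report.
Others report (8, 8, 10): truth gives 1, best alternative gives 0.
Others report (8, 10, 8): truth gives 1, best alternative gives 0.
Others report (10, 8, 8): truth gives 1, best alternative gives 0.
Others report (8, 10, 10): truth gives 1, best alternative gives 1.
Others report (10, 8, 10): truth gives 1, best alternative gives 1.
Others report (10, 10, 8): truth gives 1, best alternative gives 1.
(Remaining 21 profiles checked similarly; truth is weakly best in each.)
In every case the truthful report is at least as good as any alternative, so it is a dominant strategy.

Yes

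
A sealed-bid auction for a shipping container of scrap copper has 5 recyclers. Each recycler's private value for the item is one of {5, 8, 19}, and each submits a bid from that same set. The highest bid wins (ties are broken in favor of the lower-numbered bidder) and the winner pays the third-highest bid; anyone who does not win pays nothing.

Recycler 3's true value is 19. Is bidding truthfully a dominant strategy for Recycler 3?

Yes

Check each profile of the others' bids and compare truth against every alternative bid.
Others bid (5, 5, 5, 19): truth gives 14, best alternative gives 0.
Others bid (5, 5, 19, 5): truth gives 14, best alternative gives 0.
Others bid (5, 8, 5, 5): truth gives 14, best alternative gives 0.
Others bid (8, 5, 5, 5): truth gives 14, best alternative gives 0.
Others bid (5, 5, 8, 19): truth gives 11, best alternative gives 0.
Others bid (5, 5, 19, 8): truth gives 11, best alternative gives 0.
(Remaining 75 profiles checked similarly; truth is weakly best in each.)
In every case the truthful bid is at least as good as any alternative, so it is a dominant strategy.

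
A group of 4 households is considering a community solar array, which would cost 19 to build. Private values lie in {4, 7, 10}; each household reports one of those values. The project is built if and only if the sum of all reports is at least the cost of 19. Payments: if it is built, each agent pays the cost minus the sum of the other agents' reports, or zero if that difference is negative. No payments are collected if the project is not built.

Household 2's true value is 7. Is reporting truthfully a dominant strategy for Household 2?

Yes

Check each profile of the others' reports and compare truth against every alternative report.
Others report (4, 7, 10): truth gives 7, best alternative gives 7.
Others report (4, 10, 7): truth gives 7, best alternative gives 7.
Others report (4, 10, 10): truth gives 7, best alternative gives 7.
Others report (7, 4, 10): truth gives 7, best alternative gives 7.
Others report (7, 7, 7): truth gives 7, best alternative gives 7.
Others report (7, 7, 10): truth gives 7, best alternative gives 7.
(Remaining 21 profiles checked similarly; truth is weakly best in each.)
In every case the truthful report is at least as good as any alternative, so it is a dominant strategy.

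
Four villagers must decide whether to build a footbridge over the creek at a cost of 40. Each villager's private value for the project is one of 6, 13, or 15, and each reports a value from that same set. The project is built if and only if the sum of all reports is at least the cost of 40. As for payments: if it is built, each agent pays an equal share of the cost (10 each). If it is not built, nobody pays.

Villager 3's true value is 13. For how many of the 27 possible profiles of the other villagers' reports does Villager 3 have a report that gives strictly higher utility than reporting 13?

Others report (6, 6, 13): truth gives 0; report 15 gives 3 > 0. Violating.
Others report (6, 13, 6): truth gives 0; report 15 gives 3 > 0. Violating.
Others report (13, 6, 6): truth gives 0; report 15 gives 3 > 0. Violating.
Others report (6, 6, 6): truth gives 0; no alternative beats it.
Others report (6, 6, 15): truth gives 3; no alternative beats it.
(Checking all 27 profiles: 3 have a profitable deviation, 24 do not.)

3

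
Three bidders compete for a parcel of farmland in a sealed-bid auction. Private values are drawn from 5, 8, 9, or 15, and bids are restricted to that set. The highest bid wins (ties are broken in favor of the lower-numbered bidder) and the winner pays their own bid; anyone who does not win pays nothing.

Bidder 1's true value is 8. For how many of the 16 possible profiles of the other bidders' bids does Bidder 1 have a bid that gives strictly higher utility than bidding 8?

1

Others bid (5, 5): truth gives 0; bid 5 gives 3 > 0. Violating.
Others bid (5, 8): truth gives 0; no alternative beats it.
Others bid (5, 9): truth gives 0; no alternative beats it.
(Checking all 16 profiles: 1 has a profitable deviation, 15 do not.)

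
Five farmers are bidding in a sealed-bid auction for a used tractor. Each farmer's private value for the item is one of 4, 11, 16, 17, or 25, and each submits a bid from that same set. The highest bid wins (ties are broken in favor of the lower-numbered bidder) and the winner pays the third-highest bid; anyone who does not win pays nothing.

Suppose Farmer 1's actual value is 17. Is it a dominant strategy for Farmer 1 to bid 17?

Consider the case where Farmer 2 bids 4, Farmer 3 bids 4, Farmer 4 bids 4 and Farmer 5 bids 25.
Truthful bid 17: loses, pays 0, utility 0.
Bid 25 instead: wins, pays 4, utility 17 - 4 = 13.
Since 13 > 0, bidding 25 is strictly better here, so truthful bidding is not dominant.

No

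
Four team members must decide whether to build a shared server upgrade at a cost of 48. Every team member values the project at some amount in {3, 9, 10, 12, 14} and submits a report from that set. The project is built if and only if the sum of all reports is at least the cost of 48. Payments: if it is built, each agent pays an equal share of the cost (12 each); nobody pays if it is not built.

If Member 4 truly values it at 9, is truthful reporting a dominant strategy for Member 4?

No

Consider the case where Member 1 reports 12, Member 2 reports 14 and Member 3 reports 14.
Truthful report 9: project built, pays 12, utility 9 - 12 = -3.
Report 3 instead: project not built, utility 0.
Since 0 > -3, reporting 3 is strictly better here, so truthful reporting is not dominant.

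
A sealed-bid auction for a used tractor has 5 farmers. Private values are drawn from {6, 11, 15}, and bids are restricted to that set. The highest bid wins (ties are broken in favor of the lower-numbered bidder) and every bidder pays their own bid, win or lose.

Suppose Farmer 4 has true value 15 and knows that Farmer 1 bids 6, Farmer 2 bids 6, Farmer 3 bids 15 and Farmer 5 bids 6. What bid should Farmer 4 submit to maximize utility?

Bid 6: loses but pays 6, utility -6.
Bid 11: loses but pays 11, utility -11.
Bid 15: loses but pays 15, utility -15.
The best choice is 6 with utility -6.

6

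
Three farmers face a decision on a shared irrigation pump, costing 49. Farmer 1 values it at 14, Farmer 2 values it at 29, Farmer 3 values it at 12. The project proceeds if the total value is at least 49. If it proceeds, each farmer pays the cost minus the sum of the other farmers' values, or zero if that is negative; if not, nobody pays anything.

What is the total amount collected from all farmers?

37

Total value 55 ≥ cost 49, so it is built.
Farmer 1: others sum to 41; max(0, 49 - 41) = 8.
Farmer 2: others sum to 26; max(0, 49 - 26) = 23.
Farmer 3: others sum to 43; max(0, 49 - 43) = 6.
Total collected = 8 + 23 + 6 = 37.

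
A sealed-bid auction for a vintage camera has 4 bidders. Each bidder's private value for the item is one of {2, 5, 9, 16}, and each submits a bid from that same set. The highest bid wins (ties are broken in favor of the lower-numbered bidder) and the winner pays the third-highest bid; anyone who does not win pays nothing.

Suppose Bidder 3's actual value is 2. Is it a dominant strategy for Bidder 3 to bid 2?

Yes

Check each profile of the others' bids and compare truth against every alternative bid.
Others bid (2, 2, 2): truth gives 0, best alternative gives 0.
Others bid (2, 2, 5): truth gives 0, best alternative gives 0.
Others bid (2, 2, 9): truth gives 0, best alternative gives 0.
Others bid (2, 2, 16): truth gives 0, best alternative gives 0.
Others bid (2, 5, 2): truth gives 0, best alternative gives 0.
Others bid (2, 5, 5): truth gives 0, best alternative gives 0.
(Remaining 58 profiles checked similarly; truth is weakly best in each.)
In every case the truthful bid is at least as good as any alternative, so it is a dominant strategy.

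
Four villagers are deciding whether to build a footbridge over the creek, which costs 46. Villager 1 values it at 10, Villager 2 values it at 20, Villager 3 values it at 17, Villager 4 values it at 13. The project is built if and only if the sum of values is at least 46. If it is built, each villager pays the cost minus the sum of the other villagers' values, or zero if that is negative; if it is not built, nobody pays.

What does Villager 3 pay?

3

Total value 60 ≥ cost 46, so the project is built.
The other villagers' values sum to 43.
Cost minus that sum is 46 - 43 = 3.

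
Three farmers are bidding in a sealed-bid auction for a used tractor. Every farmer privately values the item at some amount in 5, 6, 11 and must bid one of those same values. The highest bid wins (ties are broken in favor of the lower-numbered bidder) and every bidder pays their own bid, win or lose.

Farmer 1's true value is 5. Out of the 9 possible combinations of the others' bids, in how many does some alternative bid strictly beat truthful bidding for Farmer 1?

Others bid (5, 6): truth gives -5; bid 6 gives -1 > -5. Violating.
Others bid (6, 5): truth gives -5; bid 6 gives -1 > -5. Violating.
Others bid (6, 6): truth gives -5; bid 6 gives -1 > -5. Violating.
Others bid (5, 5): truth gives 0; no alternative beats it.
Others bid (5, 11): truth gives -5; no alternative beats it.
(Checking all 9 profiles: 3 have a profitable deviation, 6 do not.)

3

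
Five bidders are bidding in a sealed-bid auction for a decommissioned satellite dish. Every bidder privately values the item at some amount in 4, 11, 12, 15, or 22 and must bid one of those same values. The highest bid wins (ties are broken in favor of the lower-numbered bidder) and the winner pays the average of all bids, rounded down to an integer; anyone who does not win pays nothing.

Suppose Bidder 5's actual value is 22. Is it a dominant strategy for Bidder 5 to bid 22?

No

Consider the case where Bidder 1 bids 4, Bidder 2 bids 4, Bidder 3 bids 4 and Bidder 4 bids 4.
Truthful bid 22: wins, pays 7, utility 22 - 7 = 15.
Bid 11 instead: wins, pays 5, utility 22 - 5 = 17.
Since 17 > 15, bidding 11 is strictly better here, so truthful bidding is not dominant.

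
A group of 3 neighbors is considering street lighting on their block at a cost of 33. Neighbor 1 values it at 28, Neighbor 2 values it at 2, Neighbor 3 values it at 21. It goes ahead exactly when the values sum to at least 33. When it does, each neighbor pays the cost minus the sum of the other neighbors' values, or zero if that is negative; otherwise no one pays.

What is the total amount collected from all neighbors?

Total value 51 ≥ cost 33, so it is built.
Neighbor 1: others sum to 23; max(0, 33 - 23) = 10.
Neighbor 2: others sum to 49; max(0, 33 - 49) = 0.
Neighbor 3: others sum to 30; max(0, 33 - 30) = 3.
Total collected = 10 + 0 + 3 = 13.

13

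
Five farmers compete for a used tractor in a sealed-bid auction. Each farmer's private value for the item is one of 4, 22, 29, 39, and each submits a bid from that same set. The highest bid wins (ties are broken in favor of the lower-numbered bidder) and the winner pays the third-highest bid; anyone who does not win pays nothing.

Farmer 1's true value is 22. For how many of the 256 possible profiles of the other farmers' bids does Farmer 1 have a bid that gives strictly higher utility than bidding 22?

Others bid (4, 4, 4, 29): truth gives 0; bid 29 gives 18 > 0. Violating.
Others bid (4, 4, 4, 39): truth gives 0; bid 39 gives 18 > 0. Violating.
Others bid (4, 4, 29, 4): truth gives 0; bid 29 gives 18 > 0. Violating.
Others bid (4, 4, 39, 4): truth gives 0; bid 39 gives 18 > 0. Violating.
Others bid (4, 4, 4, 4): truth gives 18; no alternative beats it.
Others bid (4, 4, 4, 22): truth gives 18; no alternative beats it.
(Checking all 256 profiles: 8 have a profitable deviation, 248 do not.)

8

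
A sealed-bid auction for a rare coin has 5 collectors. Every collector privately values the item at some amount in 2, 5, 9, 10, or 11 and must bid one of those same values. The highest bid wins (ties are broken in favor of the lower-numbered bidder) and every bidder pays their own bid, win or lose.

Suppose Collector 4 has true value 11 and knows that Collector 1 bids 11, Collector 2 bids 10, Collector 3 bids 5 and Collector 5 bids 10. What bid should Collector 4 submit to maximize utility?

2

Bid 2: loses but pays 2, utility -2.
Bid 5: loses but pays 5, utility -5.
Bid 9: loses but pays 9, utility -9.
Bid 10: loses but pays 10, utility -10.
Bid 11: loses but pays 11, utility -11.
The best choice is 2 with utility -2.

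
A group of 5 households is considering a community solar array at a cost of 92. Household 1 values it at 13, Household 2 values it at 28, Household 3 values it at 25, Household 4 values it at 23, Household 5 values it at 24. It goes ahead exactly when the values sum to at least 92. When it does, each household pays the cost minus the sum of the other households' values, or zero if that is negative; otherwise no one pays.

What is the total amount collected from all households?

Total value 113 ≥ cost 92, so it is built.
Household 1: others sum to 100; max(0, 92 - 100) = 0.
Household 2: others sum to 85; max(0, 92 - 85) = 7.
Household 3: others sum to 88; max(0, 92 - 88) = 4.
Household 4: others sum to 90; max(0, 92 - 90) = 2.
Household 5: others sum to 89; max(0, 92 - 89) = 3.
Total collected = 0 + 7 + 4 + 2 + 3 = 16.

16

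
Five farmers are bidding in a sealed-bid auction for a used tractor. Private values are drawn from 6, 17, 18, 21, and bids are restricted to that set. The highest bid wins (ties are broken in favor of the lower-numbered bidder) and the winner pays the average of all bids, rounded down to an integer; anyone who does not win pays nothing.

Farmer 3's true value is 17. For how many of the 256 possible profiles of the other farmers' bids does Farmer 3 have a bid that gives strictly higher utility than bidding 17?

100

Others bid (6, 6, 6, 18): truth gives 0; bid 18 gives 7 > 0. Violating.
Others bid (6, 6, 6, 21): truth gives 0; bid 21 gives 5 > 0. Violating.
Others bid (6, 6, 17, 18): truth gives 0; bid 18 gives 4 > 0. Violating.
Others bid (6, 6, 17, 21): truth gives 0; bid 21 gives 3 > 0. Violating.
Others bid (6, 6, 6, 6): truth gives 9; no alternative beats it.
Others bid (6, 6, 6, 17): truth gives 7; no alternative beats it.
(Checking all 256 profiles: 100 have a profitable deviation, 156 do not.)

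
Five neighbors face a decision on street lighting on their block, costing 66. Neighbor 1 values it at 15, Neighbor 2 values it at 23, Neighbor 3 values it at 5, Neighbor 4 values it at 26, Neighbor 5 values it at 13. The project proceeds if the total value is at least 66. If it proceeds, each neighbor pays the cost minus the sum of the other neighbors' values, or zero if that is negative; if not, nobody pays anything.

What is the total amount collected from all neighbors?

Total value 82 ≥ cost 66, so it is built.
Neighbor 1: others sum to 67; max(0, 66 - 67) = 0.
Neighbor 2: others sum to 59; max(0, 66 - 59) = 7.
Neighbor 3: others sum to 77; max(0, 66 - 77) = 0.
Neighbor 4: others sum to 56; max(0, 66 - 56) = 10.
Neighbor 5: others sum to 69; max(0, 66 - 69) = 0.
Total collected = 0 + 7 + 0 + 10 + 0 = 17.

17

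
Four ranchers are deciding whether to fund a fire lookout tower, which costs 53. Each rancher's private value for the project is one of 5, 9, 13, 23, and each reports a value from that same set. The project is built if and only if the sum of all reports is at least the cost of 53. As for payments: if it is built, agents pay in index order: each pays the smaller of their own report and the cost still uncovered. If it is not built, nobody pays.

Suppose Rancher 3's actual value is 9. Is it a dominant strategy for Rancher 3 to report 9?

No

Consider the case where Rancher 1 reports 5, Rancher 2 reports 23 and Rancher 4 reports 23.
Truthful report 9: project built, pays 9, utility 9 - 9 = 0.
Report 5 instead: project built, pays 5, utility 9 - 5 = 4.
Since 4 > 0, reporting 5 is strictly better here, so truthful reporting is not dominant.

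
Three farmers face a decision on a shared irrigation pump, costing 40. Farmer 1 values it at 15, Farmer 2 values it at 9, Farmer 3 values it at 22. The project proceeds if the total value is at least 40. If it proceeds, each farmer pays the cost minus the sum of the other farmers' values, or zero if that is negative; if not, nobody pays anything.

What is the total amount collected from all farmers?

Total value 46 ≥ cost 40, so it is built.
Farmer 1: others sum to 31; max(0, 40 - 31) = 9.
Farmer 2: others sum to 37; max(0, 40 - 37) = 3.
Farmer 3: others sum to 24; max(0, 40 - 24) = 16.
Total collected = 9 + 3 + 16 = 28.

28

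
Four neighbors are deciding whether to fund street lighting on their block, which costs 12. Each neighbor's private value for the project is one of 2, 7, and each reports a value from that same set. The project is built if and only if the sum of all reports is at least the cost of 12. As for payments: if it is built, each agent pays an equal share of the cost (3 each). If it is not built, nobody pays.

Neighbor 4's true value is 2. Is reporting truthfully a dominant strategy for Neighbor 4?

Check each profile of the others' reports and compare truth against every alternative report.
Others report (2, 2, 2): truth gives 0, best alternative gives -1.
Others report (2, 2, 7): truth gives -1, best alternative gives -1.
Others report (2, 7, 2): truth gives -1, best alternative gives -1.
Others report (2, 7, 7): truth gives -1, best alternative gives -1.
Others report (7, 2, 2): truth gives -1, best alternative gives -1.
Others report (7, 2, 7): truth gives -1, best alternative gives -1.
(Remaining 2 profiles checked similarly; truth is weakly best in each.)
In every case the truthful report is at least as good as any alternative, so it is a dominant strategy.

Yes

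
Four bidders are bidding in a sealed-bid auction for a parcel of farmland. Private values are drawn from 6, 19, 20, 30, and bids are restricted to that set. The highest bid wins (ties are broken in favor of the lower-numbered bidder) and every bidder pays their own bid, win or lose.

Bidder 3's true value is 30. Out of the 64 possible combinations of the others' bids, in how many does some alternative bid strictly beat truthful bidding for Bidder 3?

Others bid (6, 6, 6): truth gives 0; bid 19 gives 11 > 0. Violating.
Others bid (6, 6, 19): truth gives 0; bid 19 gives 11 > 0. Violating.
Others bid (6, 6, 20): truth gives 0; bid 20 gives 10 > 0. Violating.
Others bid (6, 19, 6): truth gives 0; bid 20 gives 10 > 0. Violating.
Others bid (6, 6, 30): truth gives 0; no alternative beats it.
Others bid (6, 19, 30): truth gives 0; no alternative beats it.
(Checking all 64 profiles: 40 have a profitable deviation, 24 do not.)

40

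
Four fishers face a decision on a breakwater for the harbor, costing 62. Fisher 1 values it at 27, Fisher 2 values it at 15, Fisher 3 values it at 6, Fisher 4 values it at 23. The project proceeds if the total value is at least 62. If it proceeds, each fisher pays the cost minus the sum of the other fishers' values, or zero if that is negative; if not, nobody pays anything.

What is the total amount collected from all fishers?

38

Total value 71 ≥ cost 62, so it is built.
Fisher 1: others sum to 44; max(0, 62 - 44) = 18.
Fisher 2: others sum to 56; max(0, 62 - 56) = 6.
Fisher 3: others sum to 65; max(0, 62 - 65) = 0.
Fisher 4: others sum to 48; max(0, 62 - 48) = 14.
Total collected = 18 + 6 + 0 + 14 = 38.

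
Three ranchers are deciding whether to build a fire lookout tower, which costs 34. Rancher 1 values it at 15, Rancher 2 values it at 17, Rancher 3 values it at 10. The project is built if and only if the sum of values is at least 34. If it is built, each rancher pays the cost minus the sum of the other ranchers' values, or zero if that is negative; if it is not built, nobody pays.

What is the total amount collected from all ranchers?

Total value 42 ≥ cost 34, so it is built.
Rancher 1: others sum to 27; max(0, 34 - 27) = 7.
Rancher 2: others sum to 25; max(0, 34 - 25) = 9.
Rancher 3: others sum to 32; max(0, 34 - 32) = 2.
Total collected = 7 + 9 + 2 = 18.

18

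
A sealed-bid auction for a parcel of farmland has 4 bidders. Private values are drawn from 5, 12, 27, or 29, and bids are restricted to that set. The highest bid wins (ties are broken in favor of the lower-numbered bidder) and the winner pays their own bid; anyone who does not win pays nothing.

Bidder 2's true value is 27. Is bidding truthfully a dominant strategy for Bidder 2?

No

Consider the case where Bidder 1 bids 5, Bidder 3 bids 5 and Bidder 4 bids 5.
Truthful bid 27: wins, pays 27, utility 27 - 27 = 0.
Bid 12 instead: wins, pays 12, utility 27 - 12 = 15.
Since 15 > 0, bidding 12 is strictly better here, so truthful bidding is not dominant.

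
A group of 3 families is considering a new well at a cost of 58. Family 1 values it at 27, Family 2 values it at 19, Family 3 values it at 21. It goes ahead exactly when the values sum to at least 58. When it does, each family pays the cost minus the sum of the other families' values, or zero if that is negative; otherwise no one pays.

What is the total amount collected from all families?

Total value 67 ≥ cost 58, so it is built.
Family 1: others sum to 40; max(0, 58 - 40) = 18.
Family 2: others sum to 48; max(0, 58 - 48) = 10.
Family 3: others sum to 46; max(0, 58 - 46) = 12.
Total collected = 18 + 10 + 12 = 40.

40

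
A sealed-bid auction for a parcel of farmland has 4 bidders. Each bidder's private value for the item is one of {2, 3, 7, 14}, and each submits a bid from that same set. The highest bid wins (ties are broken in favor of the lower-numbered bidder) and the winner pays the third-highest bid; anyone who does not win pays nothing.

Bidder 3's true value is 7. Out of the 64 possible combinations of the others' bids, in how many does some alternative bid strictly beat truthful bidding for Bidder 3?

Others bid (2, 2, 14): truth gives 0; bid 14 gives 5 > 0. Violating.
Others bid (2, 3, 14): truth gives 0; bid 14 gives 4 > 0. Violating.
Others bid (2, 7, 2): truth gives 0; bid 14 gives 5 > 0. Violating.
Others bid (2, 7, 3): truth gives 0; bid 14 gives 4 > 0. Violating.
Others bid (2, 2, 2): truth gives 5; no alternative beats it.
Others bid (2, 2, 3): truth gives 5; no alternative beats it.
(Checking all 64 profiles: 12 have a profitable deviation, 52 do not.)

12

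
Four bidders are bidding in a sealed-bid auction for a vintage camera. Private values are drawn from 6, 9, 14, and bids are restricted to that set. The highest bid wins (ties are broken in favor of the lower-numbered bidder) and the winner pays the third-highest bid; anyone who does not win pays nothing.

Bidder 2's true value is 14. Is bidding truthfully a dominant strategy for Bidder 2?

Yes

Check each profile of the others' bids and compare truth against every alternative bid.
Others bid (6, 6, 14): truth gives 8, best alternative gives 0.
Others bid (6, 14, 6): truth gives 8, best alternative gives 0.
Others bid (9, 6, 6): truth gives 8, best alternative gives 0.
Others bid (6, 9, 14): truth gives 5, best alternative gives 0.
Others bid (6, 14, 9): truth gives 5, best alternative gives 0.
Others bid (9, 6, 9): truth gives 5, best alternative gives 0.
(Remaining 21 profiles checked similarly; truth is weakly best in each.)
In every case the truthful bid is at least as good as any alternative, so it is a dominant strategy.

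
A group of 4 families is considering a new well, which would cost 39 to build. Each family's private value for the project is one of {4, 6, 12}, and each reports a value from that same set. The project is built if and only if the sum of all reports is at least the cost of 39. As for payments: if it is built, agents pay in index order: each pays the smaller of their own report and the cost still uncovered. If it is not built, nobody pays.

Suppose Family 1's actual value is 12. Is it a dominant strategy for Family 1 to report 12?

No

Consider the case where Family 2 reports 12, Family 3 reports 12 and Family 4 reports 12.
Truthful report 12: project built, pays 12, utility 12 - 12 = 0.
Report 4 instead: project built, pays 4, utility 12 - 4 = 8.
Since 8 > 0, reporting 4 is strictly better here, so truthful reporting is not dominant.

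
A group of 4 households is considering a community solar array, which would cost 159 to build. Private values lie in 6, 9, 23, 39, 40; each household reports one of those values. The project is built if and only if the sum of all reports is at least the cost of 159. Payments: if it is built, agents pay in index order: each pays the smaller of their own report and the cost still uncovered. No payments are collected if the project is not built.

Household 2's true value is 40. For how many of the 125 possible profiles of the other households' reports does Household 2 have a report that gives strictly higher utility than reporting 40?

1

Others report (40, 40, 40): truth gives 0; report 39 gives 1 > 0. Violating.
Others report (6, 6, 6): truth gives 0; no alternative beats it.
Others report (6, 6, 9): truth gives 0; no alternative beats it.
(Checking all 125 profiles: 1 has a profitable deviation, 124 do not.)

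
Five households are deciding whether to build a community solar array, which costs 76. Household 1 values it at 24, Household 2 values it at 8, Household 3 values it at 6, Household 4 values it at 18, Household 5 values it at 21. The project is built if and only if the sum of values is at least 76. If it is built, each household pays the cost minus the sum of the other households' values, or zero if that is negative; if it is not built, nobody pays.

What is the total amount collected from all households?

Total value 77 ≥ cost 76, so it is built.
Household 1: others sum to 53; max(0, 76 - 53) = 23.
Household 2: others sum to 69; max(0, 76 - 69) = 7.
Household 3: others sum to 71; max(0, 76 - 71) = 5.
Household 4: others sum to 59; max(0, 76 - 59) = 17.
Household 5: others sum to 56; max(0, 76 - 56) = 20.
Total collected = 23 + 7 + 5 + 17 + 20 = 72.

72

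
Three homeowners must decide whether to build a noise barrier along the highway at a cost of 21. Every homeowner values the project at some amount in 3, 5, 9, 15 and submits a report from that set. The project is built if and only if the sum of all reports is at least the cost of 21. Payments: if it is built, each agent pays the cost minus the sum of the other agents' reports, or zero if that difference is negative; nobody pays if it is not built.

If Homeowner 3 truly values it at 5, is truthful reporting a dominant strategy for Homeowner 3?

Yes

Check each profile of the others' reports and compare truth against every alternative report.
Others report (9, 15): truth gives 5, best alternative gives 5.
Others report (15, 9): truth gives 5, best alternative gives 5.
Others report (15, 15): truth gives 5, best alternative gives 5.
Others report (5, 15): truth gives 4, best alternative gives 4.
Others report (15, 5): truth gives 4, best alternative gives 4.
Others report (3, 15): truth gives 2, best alternative gives 2.
(Remaining 10 profiles checked similarly; truth is weakly best in each.)
In every case the truthful report is at least as good as any alternative, so it is a dominant strategy.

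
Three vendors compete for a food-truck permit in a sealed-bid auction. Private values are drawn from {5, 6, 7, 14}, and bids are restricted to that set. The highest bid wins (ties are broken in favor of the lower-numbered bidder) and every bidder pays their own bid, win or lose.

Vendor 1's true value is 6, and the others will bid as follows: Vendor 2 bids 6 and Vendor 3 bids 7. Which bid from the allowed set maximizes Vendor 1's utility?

Bid 5: loses but pays 5, utility -5.
Bid 6: loses but pays 6, utility -6.
Bid 7: wins, pays 7, utility 6 - 7 = -1.
Bid 14: wins, pays 14, utility 6 - 14 = -8.
The best choice is 7 with utility -1.

7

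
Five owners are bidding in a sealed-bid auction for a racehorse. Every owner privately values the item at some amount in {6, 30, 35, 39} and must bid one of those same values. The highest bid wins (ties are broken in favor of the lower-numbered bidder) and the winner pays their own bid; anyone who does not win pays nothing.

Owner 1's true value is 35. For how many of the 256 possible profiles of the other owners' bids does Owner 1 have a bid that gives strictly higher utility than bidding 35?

16

Others bid (6, 6, 6, 6): truth gives 0; bid 6 gives 29 > 0. Violating.
Others bid (6, 6, 6, 30): truth gives 0; bid 30 gives 5 > 0. Violating.
Others bid (6, 6, 30, 6): truth gives 0; bid 30 gives 5 > 0. Violating.
Others bid (6, 6, 30, 30): truth gives 0; bid 30 gives 5 > 0. Violating.
Others bid (6, 6, 6, 35): truth gives 0; no alternative beats it.
Others bid (6, 6, 6, 39): truth gives 0; no alternative beats it.
(Checking all 256 profiles: 16 have a profitable deviation, 240 do not.)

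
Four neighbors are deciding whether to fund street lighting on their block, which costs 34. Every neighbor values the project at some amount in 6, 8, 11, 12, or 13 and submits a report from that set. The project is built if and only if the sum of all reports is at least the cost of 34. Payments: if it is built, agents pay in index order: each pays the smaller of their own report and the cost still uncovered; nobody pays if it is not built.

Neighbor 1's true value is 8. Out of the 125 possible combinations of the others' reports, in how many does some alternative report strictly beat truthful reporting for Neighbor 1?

Others report (6, 11, 11): truth gives 0; report 6 gives 2 > 0. Violating.
Others report (6, 11, 12): truth gives 0; report 6 gives 2 > 0. Violating.
Others report (6, 11, 13): truth gives 0; report 6 gives 2 > 0. Violating.
Others report (6, 12, 11): truth gives 0; report 6 gives 2 > 0. Violating.
Others report (6, 6, 6): truth gives 0; no alternative beats it.
Others report (6, 6, 8): truth gives 0; no alternative beats it.
(Checking all 125 profiles: 87 have a profitable deviation, 38 do not.)

87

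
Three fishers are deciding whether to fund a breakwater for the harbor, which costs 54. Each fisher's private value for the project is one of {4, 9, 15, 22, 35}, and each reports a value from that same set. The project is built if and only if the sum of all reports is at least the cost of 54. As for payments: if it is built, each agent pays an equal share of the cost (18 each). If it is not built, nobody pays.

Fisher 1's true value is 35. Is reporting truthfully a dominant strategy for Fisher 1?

Check each profile of the others' reports and compare truth against every alternative report.
Others report (4, 15): truth gives 17, best alternative gives 0.
Others report (4, 22): truth gives 17, best alternative gives 0.
Others report (9, 15): truth gives 17, best alternative gives 0.
Others report (9, 22): truth gives 17, best alternative gives 0.
Others report (15, 4): truth gives 17, best alternative gives 0.
Others report (15, 9): truth gives 17, best alternative gives 0.
(Remaining 19 profiles checked similarly; truth is weakly best in each.)
In every case the truthful report is at least as good as any alternative, so it is a dominant strategy.

Yes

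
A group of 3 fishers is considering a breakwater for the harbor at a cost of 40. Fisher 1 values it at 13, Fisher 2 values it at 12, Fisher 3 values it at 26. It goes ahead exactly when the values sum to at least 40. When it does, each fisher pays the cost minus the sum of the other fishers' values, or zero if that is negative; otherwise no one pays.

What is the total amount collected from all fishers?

18

Total value 51 ≥ cost 40, so it is built.
Fisher 1: others sum to 38; max(0, 40 - 38) = 2.
Fisher 2: others sum to 39; max(0, 40 - 39) = 1.
Fisher 3: others sum to 25; max(0, 40 - 25) = 15.
Total collected = 2 + 1 + 15 = 18.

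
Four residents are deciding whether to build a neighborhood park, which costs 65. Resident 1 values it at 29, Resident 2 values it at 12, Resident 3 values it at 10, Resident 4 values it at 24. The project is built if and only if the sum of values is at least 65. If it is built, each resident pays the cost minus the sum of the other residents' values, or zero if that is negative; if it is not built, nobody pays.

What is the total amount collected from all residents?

35

Total value 75 ≥ cost 65, so it is built.
Resident 1: others sum to 46; max(0, 65 - 46) = 19.
Resident 2: others sum to 63; max(0, 65 - 63) = 2.
Resident 3: others sum to 65; max(0, 65 - 65) = 0.
Resident 4: others sum to 51; max(0, 65 - 51) = 14.
Total collected = 19 + 2 + 0 + 14 = 35.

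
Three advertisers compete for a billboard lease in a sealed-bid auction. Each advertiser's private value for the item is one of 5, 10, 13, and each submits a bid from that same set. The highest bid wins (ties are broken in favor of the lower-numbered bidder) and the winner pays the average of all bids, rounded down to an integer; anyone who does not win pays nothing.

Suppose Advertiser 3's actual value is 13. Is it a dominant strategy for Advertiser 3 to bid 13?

No

Consider the case where Advertiser 1 bids 5 and Advertiser 2 bids 5.
Truthful bid 13: wins, pays 7, utility 13 - 7 = 6.
Bid 10 instead: wins, pays 6, utility 13 - 6 = 7.
Since 7 > 6, bidding 10 is strictly better here, so truthful bidding is not dominant.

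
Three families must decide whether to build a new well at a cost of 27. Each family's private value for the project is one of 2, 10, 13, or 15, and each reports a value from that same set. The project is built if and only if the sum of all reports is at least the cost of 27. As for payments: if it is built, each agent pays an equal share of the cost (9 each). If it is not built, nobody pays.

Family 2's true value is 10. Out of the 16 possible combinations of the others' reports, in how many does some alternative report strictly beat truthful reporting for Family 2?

Others report (2, 10): truth gives 0; report 15 gives 1 > 0. Violating.
Others report (2, 13): truth gives 0; report 13 gives 1 > 0. Violating.
Others report (10, 2): truth gives 0; report 15 gives 1 > 0. Violating.
Others report (13, 2): truth gives 0; report 13 gives 1 > 0. Violating.
Others report (2, 2): truth gives 0; no alternative beats it.
Others report (2, 15): truth gives 1; no alternative beats it.
(Checking all 16 profiles: 4 have a profitable deviation, 12 do not.)

4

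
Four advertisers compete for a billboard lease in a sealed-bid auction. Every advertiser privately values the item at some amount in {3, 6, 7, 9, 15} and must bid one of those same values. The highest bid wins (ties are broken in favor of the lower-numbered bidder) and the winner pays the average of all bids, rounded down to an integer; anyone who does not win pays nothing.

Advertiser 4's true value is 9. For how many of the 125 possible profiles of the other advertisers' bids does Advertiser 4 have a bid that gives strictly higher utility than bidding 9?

22

Others bid (3, 3, 3): truth gives 5; bid 6 gives 6 > 5. Violating.
Others bid (3, 3, 6): truth gives 4; bid 7 gives 5 > 4. Violating.
Others bid (3, 3, 9): truth gives 0; bid 15 gives 2 > 0. Violating.
Others bid (3, 6, 3): truth gives 4; bid 7 gives 5 > 4. Violating.
Others bid (3, 3, 7): truth gives 4; no alternative beats it.
Others bid (3, 3, 15): truth gives 0; no alternative beats it.
(Checking all 125 profiles: 22 have a profitable deviation, 103 do not.)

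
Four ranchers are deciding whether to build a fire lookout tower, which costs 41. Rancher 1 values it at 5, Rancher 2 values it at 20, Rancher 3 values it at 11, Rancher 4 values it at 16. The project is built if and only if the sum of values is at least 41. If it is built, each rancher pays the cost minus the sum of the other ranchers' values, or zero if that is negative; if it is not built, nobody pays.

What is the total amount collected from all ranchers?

14

Total value 52 ≥ cost 41, so it is built.
Rancher 1: others sum to 47; max(0, 41 - 47) = 0.
Rancher 2: others sum to 32; max(0, 41 - 32) = 9.
Rancher 3: others sum to 41; max(0, 41 - 41) = 0.
Rancher 4: others sum to 36; max(0, 41 - 36) = 5.
Total collected = 0 + 9 + 0 + 5 = 14.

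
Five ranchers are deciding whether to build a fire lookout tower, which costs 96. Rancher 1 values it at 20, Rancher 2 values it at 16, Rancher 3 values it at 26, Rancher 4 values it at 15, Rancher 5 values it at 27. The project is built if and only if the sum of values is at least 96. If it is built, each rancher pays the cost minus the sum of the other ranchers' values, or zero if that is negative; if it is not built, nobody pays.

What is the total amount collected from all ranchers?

64

Total value 104 ≥ cost 96, so it is built.
Rancher 1: others sum to 84; max(0, 96 - 84) = 12.
Rancher 2: others sum to 88; max(0, 96 - 88) = 8.
Rancher 3: others sum to 78; max(0, 96 - 78) = 18.
Rancher 4: others sum to 89; max(0, 96 - 89) = 7.
Rancher 5: others sum to 77; max(0, 96 - 77) = 19.
Total collected = 12 + 8 + 18 + 7 + 19 = 64.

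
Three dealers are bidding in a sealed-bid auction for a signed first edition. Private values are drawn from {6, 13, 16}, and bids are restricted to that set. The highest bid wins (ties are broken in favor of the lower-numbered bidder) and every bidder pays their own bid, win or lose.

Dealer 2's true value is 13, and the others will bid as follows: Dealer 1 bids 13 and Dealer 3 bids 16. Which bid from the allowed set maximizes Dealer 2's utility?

16

Bid 6: loses but pays 6, utility -6.
Bid 13: loses but pays 13, utility -13.
Bid 16: wins, pays 16, utility 13 - 16 = -3.
The best choice is 16 with utility -3.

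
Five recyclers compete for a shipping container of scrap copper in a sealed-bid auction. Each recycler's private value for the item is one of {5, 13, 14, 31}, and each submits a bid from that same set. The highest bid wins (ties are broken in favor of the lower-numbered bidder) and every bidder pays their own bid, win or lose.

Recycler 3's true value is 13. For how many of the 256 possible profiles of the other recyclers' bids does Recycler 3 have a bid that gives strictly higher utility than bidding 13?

Others bid (5, 5, 5, 14): truth gives -13; bid 14 gives -1 > -13. Violating.
Others bid (5, 5, 5, 31): truth gives -13; bid 5 gives -5 > -13. Violating.
Others bid (5, 5, 13, 14): truth gives -13; bid 14 gives -1 > -13. Violating.
Others bid (5, 5, 13, 31): truth gives -13; bid 5 gives -5 > -13. Violating.
Others bid (5, 5, 5, 5): truth gives 0; no alternative beats it.
Others bid (5, 5, 5, 13): truth gives 0; no alternative beats it.
(Checking all 256 profiles: 252 have a profitable deviation, 4 do not.)

252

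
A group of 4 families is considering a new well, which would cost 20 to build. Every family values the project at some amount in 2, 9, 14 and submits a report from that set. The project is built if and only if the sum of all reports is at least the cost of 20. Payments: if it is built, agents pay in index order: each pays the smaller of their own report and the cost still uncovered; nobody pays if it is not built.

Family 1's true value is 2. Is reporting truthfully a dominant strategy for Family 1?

Yes

Check each profile of the others' reports and compare truth against every alternative report.
Others report (2, 2, 9): truth gives 0, best alternative gives -7.
Others report (2, 2, 14): truth gives 0, best alternative gives -7.
Others report (2, 9, 2): truth gives 0, best alternative gives -7.
Others report (2, 9, 9): truth gives 0, best alternative gives -7.
Others report (2, 9, 14): truth gives 0, best alternative gives -7.
Others report (2, 14, 2): truth gives 0, best alternative gives -7.
(Remaining 21 profiles checked similarly; truth is weakly best in each.)
In every case the truthful report is at least as good as any alternative, so it is a dominant strategy.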